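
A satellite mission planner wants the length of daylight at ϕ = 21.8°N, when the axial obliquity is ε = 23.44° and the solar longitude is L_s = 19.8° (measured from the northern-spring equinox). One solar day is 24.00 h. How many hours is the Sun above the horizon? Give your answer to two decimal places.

12.42 h

Solar declination: sin δ = sin ε · sin L_s = sin 23.44° × sin 19.8° = 0.13475, so δ = +7.744°.
cos h₀ = −tan ϕ · tan δ = −tan(+21.8°) × tan(+7.744°) = -0.0544, so h₀ = 1.6252 rad = 93.12°.
Daylight = 2h₀/(2π) × 24.00 h = (1.6252/π) × 24.00 = 12.42 h.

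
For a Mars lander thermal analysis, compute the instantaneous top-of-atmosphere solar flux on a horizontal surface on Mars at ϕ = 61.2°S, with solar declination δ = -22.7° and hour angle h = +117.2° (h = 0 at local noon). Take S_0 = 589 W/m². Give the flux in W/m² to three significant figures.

79.5 W/m²

cos θ_z = sin ϕ sin δ + cos ϕ cos δ cos h = 0.338172 + -0.203151 = 0.135021.
Flux = S_0 · cos θ_z = 589 × 0.135021 = 79.53 W/m².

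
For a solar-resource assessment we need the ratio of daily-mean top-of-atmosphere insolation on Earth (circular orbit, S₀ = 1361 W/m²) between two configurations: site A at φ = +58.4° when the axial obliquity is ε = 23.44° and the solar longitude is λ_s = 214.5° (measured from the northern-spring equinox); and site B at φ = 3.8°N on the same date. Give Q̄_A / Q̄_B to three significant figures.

— Configuration A (φ=+58.4°):
Solar declination: sin δ = sin ε · sin λ_s = sin 23.44° × sin 214.5° = -0.22531, so δ = -13.021°.
cos H₀ = −tan(+58.4°) tan(-13.021°) = 0.3759, H₀ = 1.1854 rad.
Bracket: H₀ sin φ sin δ + cos φ cos δ sin H₀ = 1.1854×0.85173×-0.22531 + 0.52399×0.97429×0.92666 = -0.227482 + 0.473077 = 0.245595.
Q̄ = (S₀/π) × [bracket] = (1361/π) × 0.245595 = 106.40 W/m².
— Configuration B (φ=+3.8°):
cos H₀ = −tan(+3.8°) tan(-13.021°) = 0.0154, H₀ = 1.5554 rad.
Bracket: H₀ sin φ sin δ + cos φ cos δ sin H₀ = 1.5554×0.06627×-0.22531 + 0.99780×0.97429×0.99988 = -0.023224 + 0.972030 = 0.948806.
Q̄ = (S₀/π) × [bracket] = (1361/π) × 0.948806 = 411.04 W/m².
Ratio Q̄_A / Q̄_B = 106.40 / 411.04 = 0.2589.

Q̄_A / Q̄_B ≈ 0.259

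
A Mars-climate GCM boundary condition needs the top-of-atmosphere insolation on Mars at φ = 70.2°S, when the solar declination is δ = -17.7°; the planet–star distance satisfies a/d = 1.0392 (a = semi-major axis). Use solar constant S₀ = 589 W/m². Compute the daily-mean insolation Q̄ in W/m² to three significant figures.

cos H₀ = −tan(-70.2°) tan(-17.700°) = -0.8864, H₀ = 2.6604 rad.
Bracket: H₀ sin φ sin δ + cos φ cos δ sin H₀ = 2.6604×-0.94088×-0.30403 + 0.33874×0.95266×0.46283 = 0.761023 + 0.149357 = 0.910380.
Inverse-square distance factor (a/d)² = 1.0392² = 1.079937.
Q̄ = (S₀/π) × 1.079937 × [bracket] = (589/π) × 1.079937 × 0.910380 = 184.3 W/m².

Q̄ ≈ 184 W/m²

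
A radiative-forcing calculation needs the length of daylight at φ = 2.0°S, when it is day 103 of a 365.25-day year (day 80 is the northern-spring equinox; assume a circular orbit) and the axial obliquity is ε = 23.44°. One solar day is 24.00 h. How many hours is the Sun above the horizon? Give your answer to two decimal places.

11.96 h

Solar longitude: λ_s = 360° × (103 − 80)/365.25 = 22.669°.
sin δ = sin 23.44° × sin 22.669° = 0.15331, so δ = +8.819°.
cos H₀ = −tan φ · tan δ = −tan(-2.0°) × tan(+8.819°) = 0.0054, so H₀ = 1.5654 rad = 89.69°.
Daylight = 2H₀/(2π) × 24.00 h = (1.5654/π) × 24.00 = 11.96 h.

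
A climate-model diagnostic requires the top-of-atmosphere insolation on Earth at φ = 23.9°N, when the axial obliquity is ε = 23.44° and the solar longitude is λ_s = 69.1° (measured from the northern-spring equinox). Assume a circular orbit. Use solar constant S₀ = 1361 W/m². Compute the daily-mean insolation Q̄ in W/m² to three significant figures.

Q̄ ≈ 476 W/m²

Solar declination: sin δ = sin ε · sin λ_s = sin 23.44° × sin 69.1° = 0.37162, so δ = +21.815°.
cos H₀ = −tan(+23.9°) tan(+21.815°) = -0.1774, H₀ = 1.7491 rad.
Bracket: H₀ sin φ sin δ + cos φ cos δ sin H₀ = 1.7491×0.40514×0.37162 + 0.91425×0.92839×0.98414 = 0.263341 + 0.835319 = 1.098660.
Q̄ = (S₀/π) × [bracket] = (1361/π) × 1.098660 = 476.0 W/m².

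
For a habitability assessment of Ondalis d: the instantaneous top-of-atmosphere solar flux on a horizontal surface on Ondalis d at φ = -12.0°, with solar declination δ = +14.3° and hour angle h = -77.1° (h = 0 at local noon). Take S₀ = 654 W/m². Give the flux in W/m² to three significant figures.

105 W/m²

cos θ_z = sin φ sin δ + cos φ cos δ cos h = -0.051354 + 0.211605 = 0.160251.
Flux = S₀ · cos θ_z = 654 × 0.160251 = 104.8 W/m².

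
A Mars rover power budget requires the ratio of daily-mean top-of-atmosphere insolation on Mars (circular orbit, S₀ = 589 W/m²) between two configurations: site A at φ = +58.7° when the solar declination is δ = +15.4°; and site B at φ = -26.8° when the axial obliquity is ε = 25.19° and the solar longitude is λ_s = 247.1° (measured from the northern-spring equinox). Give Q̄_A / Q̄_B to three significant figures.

Q̄_A / Q̄_B ≈ 0.814

— Configuration A (φ=+58.7°):
cos H₀ = −tan(+58.7°) tan(+15.400°) = -0.4530, H₀ = 2.0410 rad.
Bracket: H₀ sin φ sin δ + cos φ cos δ sin H₀ = 2.0410×0.85446×0.26556 + 0.51952×0.96410×0.89150 = 0.463124 + 0.446525 = 0.909649.
Q̄ = (S₀/π) × [bracket] = (589/π) × 0.909649 = 170.55 W/m².
— Configuration B (φ=-26.8°):
Solar declination: sin δ = sin ε · sin λ_s = sin 25.19° × sin 247.1° = -0.39208, so δ = -23.084°.
cos H₀ = −tan(-26.8°) tan(-23.084°) = -0.2153, H₀ = 1.7878 rad.
Bracket: H₀ sin φ sin δ + cos φ cos δ sin H₀ = 1.7878×-0.45088×-0.39208 + 0.89259×0.91993×0.97655 = 0.316049 + 0.801865 = 1.117914.
Q̄ = (S₀/π) × [bracket] = (589/π) × 1.117914 = 209.59 W/m².
Ratio Q̄_A / Q̄_B = 170.55 / 209.59 = 0.8137.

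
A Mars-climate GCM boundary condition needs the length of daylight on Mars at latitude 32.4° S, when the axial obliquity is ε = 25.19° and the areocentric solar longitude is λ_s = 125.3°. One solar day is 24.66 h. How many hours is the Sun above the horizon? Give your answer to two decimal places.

sin δ = sin 25.19° × sin 125.3° = 0.34737, so δ = +20.326°.
cos H₀ = −tan φ · tan δ = −tan(-32.4°) × tan(+20.326°) = 0.2351, so H₀ = 1.3335 rad = 76.40°.
Daylight = 2H₀/(2π) × 24.66 h = (1.3335/π) × 24.66 = 10.47 h.

10.47 h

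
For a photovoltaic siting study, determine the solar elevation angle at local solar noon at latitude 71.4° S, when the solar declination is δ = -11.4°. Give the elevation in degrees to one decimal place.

30.0°

At local noon the hour angle is zero, so the zenith angle equals |ϕ − δ| = |-71.4° − (-11.400°)| = 60.000°.
Elevation = 90° − 60.000° = 30.0°.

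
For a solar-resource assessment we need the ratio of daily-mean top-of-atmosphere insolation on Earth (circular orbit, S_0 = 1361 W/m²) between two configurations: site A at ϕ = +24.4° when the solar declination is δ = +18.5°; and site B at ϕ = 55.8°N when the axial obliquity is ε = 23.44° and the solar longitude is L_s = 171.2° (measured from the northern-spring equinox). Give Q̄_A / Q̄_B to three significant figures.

— Configuration A (ϕ=+24.4°):
cos h₀ = −tan(+24.4°) tan(+18.500°) = -0.1518, h₀ = 1.7232 rad.
Bracket: h₀ sin ϕ sin δ + cos ϕ cos δ sin h₀ = 1.7232×0.41310×0.31730 + 0.91068×0.94832×0.98841 = 0.225871 + 0.853607 = 1.079478.
Q̄ = (S_0/π) × [bracket] = (1361/π) × 1.079478 = 467.65 W/m².
— Configuration B (ϕ=+55.8°):
Solar declination: sin δ = sin ε · sin L_s = sin 23.44° × sin 171.2° = 0.06086, so δ = +3.489°.
cos h₀ = −tan(+55.8°) tan(+3.489°) = -0.0897, h₀ = 1.6606 rad.
Bracket: h₀ sin ϕ sin δ + cos ϕ cos δ sin h₀ = 1.6606×0.82708×0.06086 + 0.56208×0.99815×0.99597 = 0.083588 + 0.558779 = 0.642367.
Q̄ = (S_0/π) × [bracket] = (1361/π) × 0.642367 = 278.29 W/m².
Ratio Q̄_A / Q̄_B = 467.65 / 278.29 = 1.680.

Q̄_A / Q̄_B ≈ 1.68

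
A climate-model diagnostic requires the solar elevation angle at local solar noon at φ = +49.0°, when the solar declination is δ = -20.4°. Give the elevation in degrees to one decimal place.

20.6°

At local noon the hour angle is zero, so the zenith angle equals |φ − δ| = |+49.0° − (-20.400°)| = 69.400°.
Elevation = 90° − 69.400° = 20.6°.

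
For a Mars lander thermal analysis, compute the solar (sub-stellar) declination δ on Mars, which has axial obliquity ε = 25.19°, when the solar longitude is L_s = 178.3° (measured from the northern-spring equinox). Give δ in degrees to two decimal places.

sin δ = sin ε · sin L_s = sin 25.19° × sin 178.3° = 0.012627.
δ = arcsin(0.012627) = +0.72°.

δ = +0.72°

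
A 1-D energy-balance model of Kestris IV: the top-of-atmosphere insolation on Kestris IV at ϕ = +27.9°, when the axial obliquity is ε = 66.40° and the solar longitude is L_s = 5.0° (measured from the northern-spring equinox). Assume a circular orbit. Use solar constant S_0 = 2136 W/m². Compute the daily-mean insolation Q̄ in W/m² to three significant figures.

Q̄ ≈ 639 W/m²

Solar declination: sin δ = sin ε · sin L_s = sin 66.40° × sin 5.0° = 0.07987, so δ = +4.581°.
cos h₀ = −tan(+27.9°) tan(+4.581°) = -0.0424, h₀ = 1.6132 rad.
Bracket: h₀ sin ϕ sin δ + cos ϕ cos δ sin h₀ = 1.6132×0.46793×0.07987 + 0.88377×0.99681×0.99910 = 0.060291 + 0.880158 = 0.940449.
Q̄ = (S_0/π) × [bracket] = (2136/π) × 0.940449 = 639.4 W/m².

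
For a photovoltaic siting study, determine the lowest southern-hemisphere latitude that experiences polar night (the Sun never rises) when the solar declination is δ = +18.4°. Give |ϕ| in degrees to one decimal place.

Polar night requires cos h₀ = −tan ϕ tan δ ≥ 1, i.e. tan ϕ tan δ ≤ −1.
The boundary is |tan ϕ| · |tan δ| = 1, so |ϕ| = 90° − |δ| = 90° − 18.4° = 71.6° in the southern hemisphere.

|ϕ| = 71.6°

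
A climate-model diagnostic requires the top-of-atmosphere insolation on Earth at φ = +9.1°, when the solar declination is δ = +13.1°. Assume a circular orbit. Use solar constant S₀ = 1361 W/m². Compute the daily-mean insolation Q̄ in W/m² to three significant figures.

Q̄ ≈ 441 W/m²

cos H₀ = −tan(+9.1°) tan(+13.100°) = -0.0373, H₀ = 1.6081 rad.
Bracket: H₀ sin φ sin δ + cos φ cos δ sin H₀ = 1.6081×0.15816×0.22665 + 0.98741×0.97398×0.99931 = 0.057646 + 0.961054 = 1.018700.
Q̄ = (S₀/π) × [bracket] = (1361/π) × 1.018700 = 441.3 W/m².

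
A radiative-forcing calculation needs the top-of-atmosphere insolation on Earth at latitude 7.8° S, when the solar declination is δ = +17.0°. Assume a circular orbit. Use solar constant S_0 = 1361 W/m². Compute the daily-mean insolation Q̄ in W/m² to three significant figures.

Q̄ ≈ 384 W/m²

cos h₀ = −tan(-7.8°) tan(+17.000°) = 0.0419, h₀ = 1.5289 rad.
Bracket: h₀ sin ϕ sin δ + cos ϕ cos δ sin h₀ = 1.5289×-0.13572×0.29237 + 0.99075×0.95630×0.99912 = -0.060667 + 0.946620 = 0.885953.
Q̄ = (S_0/π) × [bracket] = (1361/π) × 0.885953 = 383.8 W/m².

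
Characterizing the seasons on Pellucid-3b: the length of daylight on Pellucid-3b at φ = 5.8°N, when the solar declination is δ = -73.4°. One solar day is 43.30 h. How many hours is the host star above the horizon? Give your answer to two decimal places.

cos H₀ = −tan φ · tan δ = −tan(+5.8°) × tan(-73.400°) = 0.3407, so H₀ = 1.2231 rad = 70.08°.
Daylight = 2H₀/(2π) × 43.30 h = (1.2231/π) × 43.30 = 16.86 h.

16.86 h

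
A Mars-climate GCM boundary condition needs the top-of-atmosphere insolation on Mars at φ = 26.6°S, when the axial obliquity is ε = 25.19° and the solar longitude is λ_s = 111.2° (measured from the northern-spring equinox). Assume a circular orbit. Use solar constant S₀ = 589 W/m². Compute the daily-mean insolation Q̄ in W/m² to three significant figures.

Solar declination: sin δ = sin ε · sin λ_s = sin 25.19° × sin 111.2° = 0.39682, so δ = +23.379°.
cos H₀ = −tan(-26.6°) tan(+23.379°) = 0.2165, H₀ = 1.3526 rad.
Bracket: H₀ sin φ sin δ + cos φ cos δ sin H₀ = 1.3526×-0.44776×0.39682 + 0.89415×0.91790×0.97629 = -0.240330 + 0.801281 = 0.560951.
Q̄ = (S₀/π) × [bracket] = (589/π) × 0.560951 = 105.2 W/m².

Q̄ ≈ 105 W/m²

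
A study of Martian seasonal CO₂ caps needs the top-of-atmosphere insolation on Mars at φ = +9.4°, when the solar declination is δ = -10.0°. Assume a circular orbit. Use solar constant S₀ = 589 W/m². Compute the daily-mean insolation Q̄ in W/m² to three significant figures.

Q̄ ≈ 174 W/m²

cos H₀ = −tan(+9.4°) tan(-10.000°) = 0.0292, H₀ = 1.5416 rad.
Bracket: H₀ sin φ sin δ + cos φ cos δ sin H₀ = 1.5416×0.16333×-0.17365 + 0.98657×0.98481×0.99957 = -0.043723 + 0.971166 = 0.927443.
Q̄ = (S₀/π) × [bracket] = (589/π) × 0.927443 = 173.9 W/m².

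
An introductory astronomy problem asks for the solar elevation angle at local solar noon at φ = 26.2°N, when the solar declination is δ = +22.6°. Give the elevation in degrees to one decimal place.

86.4°

At local noon the hour angle is zero, so the zenith angle equals |φ − δ| = |+26.2° − (+22.600°)| = 3.600°.
Elevation = 90° − 3.600° = 86.4°.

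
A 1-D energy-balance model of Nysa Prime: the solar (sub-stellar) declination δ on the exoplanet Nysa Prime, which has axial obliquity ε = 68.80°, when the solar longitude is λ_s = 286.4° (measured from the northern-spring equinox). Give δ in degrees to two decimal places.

sin δ = sin ε · sin λ_s = sin 68.80° × sin 286.4° = -0.894391.
δ = arcsin(-0.894391) = -63.43°.

δ = -63.43°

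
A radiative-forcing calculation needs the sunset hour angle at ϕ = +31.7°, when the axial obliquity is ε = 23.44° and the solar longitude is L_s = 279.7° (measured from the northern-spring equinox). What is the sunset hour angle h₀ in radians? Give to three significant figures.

h₀ = 1.30 rad

Solar declination: sin δ = sin ε · sin L_s = sin 23.44° × sin 279.7° = -0.39210, so δ = -23.085°.
cos h₀ = −tan ϕ · tan δ = −tan(+31.7°) × tan(-23.085°) = 0.2632, so h₀ = 1.3044 rad = 74.74°.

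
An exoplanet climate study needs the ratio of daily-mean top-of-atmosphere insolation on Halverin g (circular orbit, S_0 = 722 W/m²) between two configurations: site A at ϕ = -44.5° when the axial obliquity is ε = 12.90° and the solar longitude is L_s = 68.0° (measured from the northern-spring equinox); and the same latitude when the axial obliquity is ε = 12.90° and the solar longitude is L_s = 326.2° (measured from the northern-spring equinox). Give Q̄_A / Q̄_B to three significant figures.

Q̄_A / Q̄_B ≈ 0.571

— Configuration A (ϕ=-44.5°):
Solar declination: sin δ = sin ε · sin L_s = sin 12.90° × sin 68.0° = 0.20699, so δ = +11.946°.
cos h₀ = −tan(-44.5°) tan(+11.946°) = 0.2079, h₀ = 1.3614 rad.
Bracket: h₀ sin ϕ sin δ + cos ϕ cos δ sin h₀ = 1.3614×-0.70091×0.20699 + 0.71325×0.97834×0.97815 = -0.197514 + 0.682554 = 0.485040.
Q̄ = (S_0/π) × [bracket] = (722/π) × 0.485040 = 111.47 W/m².
— Configuration B (ϕ=-44.5°):
Solar declination: sin δ = sin ε · sin L_s = sin 12.90° × sin 326.2° = -0.12419, so δ = -7.134°.
cos h₀ = −tan(-44.5°) tan(-7.134°) = -0.1230, h₀ = 1.6941 rad.
Bracket: h₀ sin ϕ sin δ + cos ϕ cos δ sin h₀ = 1.6941×-0.70091×-0.12419 + 0.71325×0.99226×0.99241 = 0.147465 + 0.702358 = 0.849823.
Q̄ = (S_0/π) × [bracket] = (722/π) × 0.849823 = 195.31 W/m².
Ratio Q̄_A / Q̄_B = 111.47 / 195.31 = 0.5707.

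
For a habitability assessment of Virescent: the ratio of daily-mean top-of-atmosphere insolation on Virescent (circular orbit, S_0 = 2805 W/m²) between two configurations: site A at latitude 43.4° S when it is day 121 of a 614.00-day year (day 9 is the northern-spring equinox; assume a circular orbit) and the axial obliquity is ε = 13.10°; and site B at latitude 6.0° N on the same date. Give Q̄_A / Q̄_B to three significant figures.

Q̄_A / Q̄_B ≈ 0.499

— Configuration A (ϕ=-43.4°):
Solar longitude: L_s = 360° × (121 − 9)/614.00 = 65.668°.
sin δ = sin 13.10° × sin 65.668° = 0.20652, so δ = +11.918°.
cos h₀ = −tan(-43.4°) tan(+11.918°) = 0.1996, h₀ = 1.3698 rad.
Bracket: h₀ sin ϕ sin δ + cos ϕ cos δ sin h₀ = 1.3698×-0.68709×0.20652 + 0.72657×0.97844×0.97988 = -0.194372 + 0.696602 = 0.502230.
Q̄ = (S_0/π) × [bracket] = (2805/π) × 0.502230 = 448.42 W/m².
— Configuration B (ϕ=+6.0°):
cos h₀ = −tan(+6.0°) tan(+11.918°) = -0.0222, h₀ = 1.5930 rad.
Bracket: h₀ sin ϕ sin δ + cos ϕ cos δ sin h₀ = 1.5930×0.10453×0.20652 + 0.99452×0.97844×0.99975 = 0.034389 + 0.972835 = 1.007224.
Q̄ = (S_0/π) × [bracket] = (2805/π) × 1.007224 = 899.31 W/m².
Ratio Q̄_A / Q̄_B = 448.42 / 899.31 = 0.4986.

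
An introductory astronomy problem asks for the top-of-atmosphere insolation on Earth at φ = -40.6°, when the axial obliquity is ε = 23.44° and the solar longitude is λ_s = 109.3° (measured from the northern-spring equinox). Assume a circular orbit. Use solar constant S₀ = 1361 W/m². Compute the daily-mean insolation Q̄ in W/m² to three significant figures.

Q̄ ≈ 157 W/m²

Solar declination: sin δ = sin ε · sin λ_s = sin 23.44° × sin 109.3° = 0.37543, so δ = +22.051°.
cos H₀ = −tan(-40.6°) tan(+22.051°) = 0.3472, H₀ = 1.2162 rad.
Bracket: H₀ sin φ sin δ + cos φ cos δ sin H₀ = 1.2162×-0.65077×0.37543 + 0.75927×0.92685×0.93780 = -0.297140 + 0.659957 = 0.362817.
Q̄ = (S₀/π) × [bracket] = (1361/π) × 0.362817 = 157.2 W/m².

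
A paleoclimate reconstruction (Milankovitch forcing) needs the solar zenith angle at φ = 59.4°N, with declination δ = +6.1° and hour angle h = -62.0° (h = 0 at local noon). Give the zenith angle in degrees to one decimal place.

cos θ_z = sin φ sin δ + cos φ cos δ cos h = 0.091466 + 0.237627 = 0.329093.
θ_z = arccos(0.329093) = 70.8°.

θ_z = 70.8°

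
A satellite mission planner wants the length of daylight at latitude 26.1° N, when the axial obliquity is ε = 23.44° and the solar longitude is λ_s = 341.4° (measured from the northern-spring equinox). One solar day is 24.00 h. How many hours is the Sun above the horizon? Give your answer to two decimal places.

11.52 h

Solar declination: sin δ = sin ε · sin λ_s = sin 23.44° × sin 341.4° = -0.12688, so δ = -7.289°.
cos H₀ = −tan φ · tan δ = −tan(+26.1°) × tan(-7.289°) = 0.0627, so H₀ = 1.5081 rad = 86.41°.
Daylight = 2H₀/(2π) × 24.00 h = (1.5081/π) × 24.00 = 11.52 h.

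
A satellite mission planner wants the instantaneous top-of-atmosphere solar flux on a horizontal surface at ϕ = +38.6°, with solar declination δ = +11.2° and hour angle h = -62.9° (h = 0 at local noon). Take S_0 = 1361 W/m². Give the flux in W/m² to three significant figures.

cos θ_z = sin ϕ sin δ + cos ϕ cos δ cos h = 0.121179 + 0.349237 = 0.470416.
Flux = S_0 · cos θ_z = 1361 × 0.470416 = 640.2 W/m².

640 W/m²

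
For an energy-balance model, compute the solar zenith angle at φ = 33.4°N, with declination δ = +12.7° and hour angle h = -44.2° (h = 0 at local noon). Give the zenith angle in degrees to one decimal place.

cos θ_z = sin φ sin δ + cos φ cos δ cos h = 0.121021 + 0.583868 = 0.704889.
θ_z = arccos(0.704889) = 45.2°.

θ_z = 45.2°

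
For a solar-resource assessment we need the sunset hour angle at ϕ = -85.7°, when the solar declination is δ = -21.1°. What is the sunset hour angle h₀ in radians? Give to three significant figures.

h₀ = 3.14 rad

Sunrise equation: cos h₀ = −tan ϕ · tan δ = -5.1319 ≤ −1, so the Sun never sets (polar day) and h₀ = π.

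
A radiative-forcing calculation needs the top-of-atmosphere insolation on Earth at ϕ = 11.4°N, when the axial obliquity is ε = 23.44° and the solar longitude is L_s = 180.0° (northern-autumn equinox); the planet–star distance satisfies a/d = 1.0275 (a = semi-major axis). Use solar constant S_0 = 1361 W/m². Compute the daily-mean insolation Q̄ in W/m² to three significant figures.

Solar declination: sin δ = sin ε · sin L_s = sin 23.44° × sin 180.0° = 0.00000, so δ = +0.000°.
cos h₀ = −tan(+11.4°) tan(+0.000°) = -0.0000, h₀ = 1.5708 rad.
Bracket: h₀ sin ϕ sin δ + cos ϕ cos δ sin h₀ = 1.5708×0.19766×0.00000 + 0.98027×1.00000×1.00000 = 0.000000 + 0.980270 = 0.980270.
Inverse-square distance factor (a/d)² = 1.0275² = 1.055756.
Q̄ = (S_0/π) × 1.055756 × [bracket] = (1361/π) × 1.055756 × 0.980270 = 448.4 W/m².

Q̄ ≈ 448 W/m²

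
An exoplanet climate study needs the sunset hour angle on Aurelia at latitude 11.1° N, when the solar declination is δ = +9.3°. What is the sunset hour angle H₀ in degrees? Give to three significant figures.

H₀ = 91.8°

cos H₀ = −tan φ · tan δ = −tan(+11.1°) × tan(+9.300°) = -0.0321, so H₀ = 1.6029 rad = 91.84°.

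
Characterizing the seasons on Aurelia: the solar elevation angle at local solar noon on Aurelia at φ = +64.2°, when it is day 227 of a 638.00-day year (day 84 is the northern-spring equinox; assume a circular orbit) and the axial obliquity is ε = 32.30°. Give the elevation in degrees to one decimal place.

Solar longitude: λ_s = 360° × (227 − 84)/638.00 = 80.690°.
sin δ = sin 32.30° × sin 80.690° = 0.52731, so δ = +31.824°.
At local noon the hour angle is zero, so the zenith angle equals |φ − δ| = |+64.2° − (+31.824°)| = 32.376°.
Elevation = 90° − 32.376° = 57.6°.

57.6°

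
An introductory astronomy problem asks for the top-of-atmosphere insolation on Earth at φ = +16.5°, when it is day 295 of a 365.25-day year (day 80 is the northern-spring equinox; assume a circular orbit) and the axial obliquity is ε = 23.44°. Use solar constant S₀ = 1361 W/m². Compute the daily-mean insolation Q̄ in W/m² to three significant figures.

Solar longitude: λ_s = 360° × (295 − 80)/365.25 = 211.910°.
sin δ = sin 23.44° × sin 211.910° = -0.21026, so δ = -12.138°.
cos H₀ = −tan(+16.5°) tan(-12.138°) = 0.0637, H₀ = 1.5070 rad.
Bracket: H₀ sin φ sin δ + cos φ cos δ sin H₀ = 1.5070×0.28402×-0.21026 + 0.95882×0.97764×0.99797 = -0.089995 + 0.935478 = 0.845483.
Q̄ = (S₀/π) × [bracket] = (1361/π) × 0.845483 = 366.3 W/m².

Q̄ ≈ 366 W/m²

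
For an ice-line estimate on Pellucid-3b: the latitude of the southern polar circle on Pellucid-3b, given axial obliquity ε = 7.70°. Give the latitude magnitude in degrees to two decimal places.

82.30°

The polar circle is the lowest latitude that experiences at least one full rotation of continuous darkness at the northern-summer solstice; it lies at |φ| = 90° − ε = 90° − 7.70° = 82.30°.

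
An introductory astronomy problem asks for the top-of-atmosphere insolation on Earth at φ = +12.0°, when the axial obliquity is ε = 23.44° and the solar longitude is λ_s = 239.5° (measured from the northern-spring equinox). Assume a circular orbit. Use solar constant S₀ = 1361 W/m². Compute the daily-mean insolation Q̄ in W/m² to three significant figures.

Solar declination: sin δ = sin ε · sin λ_s = sin 23.44° × sin 239.5° = -0.34275, so δ = -20.044°.
cos H₀ = −tan(+12.0°) tan(-20.044°) = 0.0776, H₀ = 1.4932 rad.
Bracket: H₀ sin φ sin δ + cos φ cos δ sin H₀ = 1.4932×0.20791×-0.34275 + 0.97815×0.93943×0.99699 = -0.106407 + 0.916138 = 0.809731.
Q̄ = (S₀/π) × [bracket] = (1361/π) × 0.809731 = 350.8 W/m².

Q̄ ≈ 351 W/m²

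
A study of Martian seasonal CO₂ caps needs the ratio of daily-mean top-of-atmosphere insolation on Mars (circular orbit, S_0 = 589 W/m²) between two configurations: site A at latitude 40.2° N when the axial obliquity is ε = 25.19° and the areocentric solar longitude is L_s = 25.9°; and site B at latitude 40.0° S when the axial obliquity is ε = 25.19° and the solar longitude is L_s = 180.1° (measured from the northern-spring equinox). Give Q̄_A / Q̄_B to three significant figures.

Q̄_A / Q̄_B ≈ 1.24

— Configuration A (ϕ=+40.2°):
sin δ = sin 25.19° × sin 25.9° = 0.18591, so δ = +10.714°.
cos h₀ = −tan(+40.2°) tan(+10.714°) = -0.1599, h₀ = 1.7314 rad.
Bracket: h₀ sin ϕ sin δ + cos ϕ cos δ sin h₀ = 1.7314×0.64546×0.18591 + 0.76380×0.98257×0.98713 = 0.207764 + 0.740828 = 0.948592.
Q̄ = (S_0/π) × [bracket] = (589/π) × 0.948592 = 177.85 W/m².
— Configuration B (ϕ=-40.0°):
Solar declination: sin δ = sin ε · sin L_s = sin 25.19° × sin 180.1° = -0.00074, so δ = -0.043°.
cos h₀ = −tan(-40.0°) tan(-0.043°) = -0.0006, h₀ = 1.5714 rad.
Bracket: h₀ sin ϕ sin δ + cos ϕ cos δ sin h₀ = 1.5714×-0.64279×-0.00074 + 0.76604×1.00000×1.00000 = 0.000747 + 0.766040 = 0.766787.
Q̄ = (S_0/π) × [bracket] = (589/π) × 0.766787 = 143.76 W/m².
Ratio Q̄_A / Q̄_B = 177.85 / 143.76 = 1.237.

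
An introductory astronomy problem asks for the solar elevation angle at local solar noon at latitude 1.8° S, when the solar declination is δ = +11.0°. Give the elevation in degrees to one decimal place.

At local noon the hour angle is zero, so the zenith angle equals |φ − δ| = |-1.8° − (+11.000°)| = 12.800°.
Elevation = 90° − 12.800° = 77.2°.

77.2°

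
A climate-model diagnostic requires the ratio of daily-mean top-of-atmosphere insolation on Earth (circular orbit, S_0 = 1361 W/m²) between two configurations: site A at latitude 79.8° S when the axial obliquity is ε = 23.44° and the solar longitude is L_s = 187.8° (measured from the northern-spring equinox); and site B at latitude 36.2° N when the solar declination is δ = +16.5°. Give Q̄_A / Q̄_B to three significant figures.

Q̄_A / Q̄_B ≈ 0.254

— Configuration A (ϕ=-79.8°):
Solar declination: sin δ = sin ε · sin L_s = sin 23.44° × sin 187.8° = -0.05399, so δ = -3.095°.
cos h₀ = −tan(-79.8°) tan(-3.095°) = -0.3005, h₀ = 1.8760 rad.
Bracket: h₀ sin ϕ sin δ + cos ϕ cos δ sin h₀ = 1.8760×-0.98420×-0.05399 + 0.17708×0.99854×0.95379 = 0.099685 + 0.168651 = 0.268336.
Q̄ = (S_0/π) × [bracket] = (1361/π) × 0.268336 = 116.25 W/m².
— Configuration B (ϕ=+36.2°):
cos h₀ = −tan(+36.2°) tan(+16.500°) = -0.2168, h₀ = 1.7893 rad.
Bracket: h₀ sin ϕ sin δ + cos ϕ cos δ sin h₀ = 1.7893×0.59061×0.28402 + 0.80696×0.95882×0.97622 = 0.300146 + 0.755330 = 1.055476.
Q̄ = (S_0/π) × [bracket] = (1361/π) × 1.055476 = 457.25 W/m².
Ratio Q̄_A / Q̄_B = 116.25 / 457.25 = 0.2542.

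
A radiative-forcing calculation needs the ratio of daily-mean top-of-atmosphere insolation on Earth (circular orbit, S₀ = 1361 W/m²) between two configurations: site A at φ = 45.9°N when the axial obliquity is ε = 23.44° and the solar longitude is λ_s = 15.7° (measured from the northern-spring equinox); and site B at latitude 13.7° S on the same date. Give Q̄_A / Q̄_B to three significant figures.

Q̄_A / Q̄_B ≈ 0.883

— Configuration A (φ=+45.9°):
Solar declination: sin δ = sin ε · sin λ_s = sin 23.44° × sin 15.7° = 0.10764, so δ = +6.179°.
cos H₀ = −tan(+45.9°) tan(+6.179°) = -0.1117, H₀ = 1.6828 rad.
Bracket: H₀ sin φ sin δ + cos φ cos δ sin H₀ = 1.6828×0.71813×0.10764 + 0.69591×0.99419×0.99374 = 0.130080 + 0.687536 = 0.817616.
Q̄ = (S₀/π) × [bracket] = (1361/π) × 0.817616 = 354.21 W/m².
— Configuration B (φ=-13.7°):
cos H₀ = −tan(-13.7°) tan(+6.179°) = 0.0264, H₀ = 1.5444 rad.
Bracket: H₀ sin φ sin δ + cos φ cos δ sin H₀ = 1.5444×-0.23684×0.10764 + 0.97155×0.99419×0.99965 = -0.039372 + 0.965567 = 0.926195.
Q̄ = (S₀/π) × [bracket] = (1361/π) × 0.926195 = 401.25 W/m².
Ratio Q̄_A / Q̄_B = 354.21 / 401.25 = 0.8828.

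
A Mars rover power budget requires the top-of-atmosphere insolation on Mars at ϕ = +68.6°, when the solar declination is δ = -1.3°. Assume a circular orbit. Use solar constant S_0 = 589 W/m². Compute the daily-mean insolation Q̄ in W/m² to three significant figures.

cos h₀ = −tan(+68.6°) tan(-1.300°) = 0.0579, h₀ = 1.5129 rad.
Bracket: h₀ sin ϕ sin δ + cos ϕ cos δ sin h₀ = 1.5129×0.93106×-0.02269 + 0.36488×0.99974×0.99832 = -0.031961 + 0.364172 = 0.332211.
Q̄ = (S_0/π) × [bracket] = (589/π) × 0.332211 = 62.28 W/m².

Q̄ ≈ 62.3 W/m²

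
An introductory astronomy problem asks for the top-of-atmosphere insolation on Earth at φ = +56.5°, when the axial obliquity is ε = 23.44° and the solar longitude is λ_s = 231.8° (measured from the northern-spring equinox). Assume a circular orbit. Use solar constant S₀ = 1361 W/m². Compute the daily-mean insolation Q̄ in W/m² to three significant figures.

Solar declination: sin δ = sin ε · sin λ_s = sin 23.44° × sin 231.8° = -0.31260, so δ = -18.216°.
cos H₀ = −tan(+56.5°) tan(-18.216°) = 0.4972, H₀ = 1.0504 rad.
Bracket: H₀ sin φ sin δ + cos φ cos δ sin H₀ = 1.0504×0.83389×-0.31260 + 0.55194×0.94988×0.86763 = -0.273812 + 0.454878 = 0.181066.
Q̄ = (S₀/π) × [bracket] = (1361/π) × 0.181066 = 78.44 W/m².

Q̄ ≈ 78.4 W/m²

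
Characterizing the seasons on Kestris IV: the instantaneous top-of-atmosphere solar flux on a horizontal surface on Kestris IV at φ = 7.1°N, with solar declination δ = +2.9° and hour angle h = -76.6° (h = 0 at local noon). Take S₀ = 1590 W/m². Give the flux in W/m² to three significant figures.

cos θ_z = sin φ sin δ + cos φ cos δ cos h = 0.006253 + 0.229676 = 0.235929.
Flux = S₀ · cos θ_z = 1590 × 0.235929 = 375.1 W/m².

375 W/m²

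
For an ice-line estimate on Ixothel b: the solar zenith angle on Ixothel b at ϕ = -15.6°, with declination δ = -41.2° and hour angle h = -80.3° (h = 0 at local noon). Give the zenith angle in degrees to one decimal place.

θ_z = 72.6°

cos θ_z = sin ϕ sin δ + cos ϕ cos δ cos h = 0.177135 + 0.122104 = 0.299239.
θ_z = arccos(0.299239) = 72.6°.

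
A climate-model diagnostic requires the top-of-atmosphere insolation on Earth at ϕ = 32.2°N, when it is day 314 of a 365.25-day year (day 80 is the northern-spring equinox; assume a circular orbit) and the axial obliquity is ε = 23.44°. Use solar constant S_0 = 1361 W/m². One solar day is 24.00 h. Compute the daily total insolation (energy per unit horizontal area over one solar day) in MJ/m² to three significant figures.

21.1 MJ/m²

Solar longitude: L_s = 360° × (314 − 80)/365.25 = 230.637°.
sin δ = sin 23.44° × sin 230.637° = -0.30755, so δ = -17.911°.
cos h₀ = −tan(+32.2°) tan(-17.911°) = 0.2035, h₀ = 1.3658 rad.
Bracket: h₀ sin ϕ sin δ + cos ϕ cos δ sin h₀ = 1.3658×0.53288×-0.30755 + 0.84619×0.95153×0.97907 = -0.223837 + 0.788323 = 0.564486.
Q̄ = (S_0/π) × [bracket] = (1361/π) × 0.564486 = 244.55 W/m².
Daily total = Q̄ × 24.00 h × 3600 s/h = 244.55 × 24.00 × 3600 / 10⁶ = 21.13 MJ/m².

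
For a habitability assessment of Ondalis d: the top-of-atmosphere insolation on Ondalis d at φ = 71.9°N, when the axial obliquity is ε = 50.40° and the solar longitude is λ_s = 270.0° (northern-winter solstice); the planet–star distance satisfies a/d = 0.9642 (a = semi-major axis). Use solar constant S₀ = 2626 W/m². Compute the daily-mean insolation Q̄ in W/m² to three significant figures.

Solar declination: sin δ = sin ε · sin λ_s = sin 50.40° × sin 270.0° = -0.77051, so δ = -50.400°.
cos H₀ = −tan(+71.9°) tan(-50.400°) = 3.6983 ≥ 1 ⇒ polar night, H₀ = 0 and Q̄ = 0.
Inverse-square distance factor (a/d)² = 0.9642² = 0.929682.

Q̄ ≈ 0.00 W/m²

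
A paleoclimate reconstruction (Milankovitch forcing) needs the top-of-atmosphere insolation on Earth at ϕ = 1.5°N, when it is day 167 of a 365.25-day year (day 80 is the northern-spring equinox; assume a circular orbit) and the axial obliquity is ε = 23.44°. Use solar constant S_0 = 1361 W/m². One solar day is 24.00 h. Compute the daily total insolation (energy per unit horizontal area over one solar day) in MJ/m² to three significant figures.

Solar longitude: L_s = 360° × (167 − 80)/365.25 = 85.749°.
sin δ = sin 23.44° × sin 85.749° = 0.39669, so δ = +23.372°.
cos h₀ = −tan(+1.5°) tan(+23.372°) = -0.0113, h₀ = 1.5821 rad.
Bracket: h₀ sin ϕ sin δ + cos ϕ cos δ sin h₀ = 1.5821×0.02618×0.39669 + 0.99966×0.91795×0.99994 = 0.016431 + 0.917583 = 0.934014.
Q̄ = (S_0/π) × [bracket] = (1361/π) × 0.934014 = 404.63 W/m².
Daily total = Q̄ × 24.00 h × 3600 s/h = 404.63 × 24.00 × 3600 / 10⁶ = 34.96 MJ/m².

35.0 MJ/m²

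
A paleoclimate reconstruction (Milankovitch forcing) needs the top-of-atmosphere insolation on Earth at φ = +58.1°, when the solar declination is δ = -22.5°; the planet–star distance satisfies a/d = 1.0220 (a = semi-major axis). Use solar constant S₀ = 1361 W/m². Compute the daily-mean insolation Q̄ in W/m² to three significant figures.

Q̄ ≈ 41.0 W/m²

cos H₀ = −tan(+58.1°) tan(-22.500°) = 0.6655, H₀ = 0.8427 rad.
Bracket: H₀ sin φ sin δ + cos φ cos δ sin H₀ = 0.8427×0.84897×-0.38268 + 0.52844×0.92388×0.74643 = -0.273780 + 0.364418 = 0.090638.
Inverse-square distance factor (a/d)² = 1.0220² = 1.044484.
Q̄ = (S₀/π) × 1.044484 × [bracket] = (1361/π) × 1.044484 × 0.090638 = 41.01 W/m².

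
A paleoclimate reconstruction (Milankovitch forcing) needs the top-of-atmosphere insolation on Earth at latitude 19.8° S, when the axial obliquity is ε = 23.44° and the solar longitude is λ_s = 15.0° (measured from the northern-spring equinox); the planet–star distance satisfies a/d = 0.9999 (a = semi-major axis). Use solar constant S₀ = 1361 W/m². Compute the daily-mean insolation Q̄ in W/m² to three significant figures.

Q̄ ≈ 382 W/m²

Solar declination: sin δ = sin ε · sin λ_s = sin 23.44° × sin 15.0° = 0.10296, so δ = +5.909°.
cos H₀ = −tan(-19.8°) tan(+5.909°) = 0.0373, H₀ = 1.5335 rad.
Bracket: H₀ sin φ sin δ + cos φ cos δ sin H₀ = 1.5335×-0.33874×0.10296 + 0.94088×0.99469×0.99931 = -0.053483 + 0.935238 = 0.881755.
Inverse-square distance factor (a/d)² = 0.9999² = 0.999800.
Q̄ = (S₀/π) × 0.999800 × [bracket] = (1361/π) × 0.999800 × 0.881755 = 381.9 W/m².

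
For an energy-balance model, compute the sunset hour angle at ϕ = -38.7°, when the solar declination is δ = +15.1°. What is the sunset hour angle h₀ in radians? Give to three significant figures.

h₀ = 1.35 rad

cos h₀ = −tan ϕ · tan δ = −tan(-38.7°) × tan(+15.100°) = 0.2162, so h₀ = 1.3529 rad = 77.52°.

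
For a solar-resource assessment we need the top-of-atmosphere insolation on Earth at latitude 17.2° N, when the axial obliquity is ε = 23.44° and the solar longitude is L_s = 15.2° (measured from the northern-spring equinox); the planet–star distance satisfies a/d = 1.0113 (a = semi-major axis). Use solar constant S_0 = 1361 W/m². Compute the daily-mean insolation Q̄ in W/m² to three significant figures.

Q̄ ≈ 443 W/m²

Solar declination: sin δ = sin ε · sin L_s = sin 23.44° × sin 15.2° = 0.10430, so δ = +5.987°.
cos h₀ = −tan(+17.2°) tan(+5.987°) = -0.0325, h₀ = 1.6033 rad.
Bracket: h₀ sin ϕ sin δ + cos ϕ cos δ sin h₀ = 1.6033×0.29571×0.10430 + 0.95528×0.99455×0.99947 = 0.049450 + 0.949570 = 0.999020.
Inverse-square distance factor (a/d)² = 1.0113² = 1.022728.
Q̄ = (S_0/π) × 1.022728 × [bracket] = (1361/π) × 1.022728 × 0.999020 = 442.6 W/m².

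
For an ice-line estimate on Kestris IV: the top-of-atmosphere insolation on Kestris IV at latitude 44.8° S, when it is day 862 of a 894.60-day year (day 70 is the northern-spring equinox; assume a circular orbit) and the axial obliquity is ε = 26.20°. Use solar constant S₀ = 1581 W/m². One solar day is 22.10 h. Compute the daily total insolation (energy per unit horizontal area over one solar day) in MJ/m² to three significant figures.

41.3 MJ/m²

Solar longitude: λ_s = 360° × (862 − 70)/894.60 = 318.712°.
sin δ = sin 26.20° × sin 318.712° = -0.29132, so δ = -16.937°.
cos H₀ = −tan(-44.8°) tan(-16.937°) = -0.3024, H₀ = 1.8780 rad.
Bracket: H₀ sin φ sin δ + cos φ cos δ sin H₀ = 1.8780×-0.70463×-0.29132 + 0.70957×0.95662×0.95318 = 0.385502 + 0.647008 = 1.032510.
Q̄ = (S₀/π) × [bracket] = (1581/π) × 1.032510 = 519.61 W/m².
Daily total = Q̄ × 22.10 h × 3600 s/h = 519.61 × 22.10 × 3600 / 10⁶ = 41.34 MJ/m².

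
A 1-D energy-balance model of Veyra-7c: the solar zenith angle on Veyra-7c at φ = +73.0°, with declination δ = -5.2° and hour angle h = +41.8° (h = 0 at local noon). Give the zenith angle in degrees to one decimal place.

cos θ_z = sin φ sin δ + cos φ cos δ cos h = -0.086672 + 0.217059 = 0.130387.
θ_z = arccos(0.130387) = 82.5°.

θ_z = 82.5°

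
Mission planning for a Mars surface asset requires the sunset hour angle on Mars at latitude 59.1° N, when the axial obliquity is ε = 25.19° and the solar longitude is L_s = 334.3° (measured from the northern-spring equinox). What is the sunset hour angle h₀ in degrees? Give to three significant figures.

h₀ = 71.7°

Solar declination: sin δ = sin ε · sin L_s = sin 25.19° × sin 334.3° = -0.18457, so δ = -10.636°.
cos h₀ = −tan ϕ · tan δ = −tan(+59.1°) × tan(-10.636°) = 0.3138, so h₀ = 1.2516 rad = 71.71°.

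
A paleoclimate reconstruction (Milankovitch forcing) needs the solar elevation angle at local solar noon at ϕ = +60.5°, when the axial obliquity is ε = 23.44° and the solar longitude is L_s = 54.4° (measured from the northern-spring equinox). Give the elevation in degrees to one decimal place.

48.4°

Solar declination: sin δ = sin ε · sin L_s = sin 23.44° × sin 54.4° = 0.32344, so δ = +18.871°.
At local noon the hour angle is zero, so the zenith angle equals |ϕ − δ| = |+60.5° − (+18.871°)| = 41.629°.
Elevation = 90° − 41.629° = 48.4°.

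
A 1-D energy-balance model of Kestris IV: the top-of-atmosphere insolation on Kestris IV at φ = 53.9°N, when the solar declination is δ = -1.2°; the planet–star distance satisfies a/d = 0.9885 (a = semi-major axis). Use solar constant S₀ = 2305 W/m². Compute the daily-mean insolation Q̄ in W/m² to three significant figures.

Q̄ ≈ 403 W/m²

cos H₀ = −tan(+53.9°) tan(-1.200°) = 0.0287, H₀ = 1.5421 rad.
Bracket: H₀ sin φ sin δ + cos φ cos δ sin H₀ = 1.5421×0.80799×-0.02094 + 0.58920×0.99978×0.99959 = -0.026091 + 0.588829 = 0.562738.
Inverse-square distance factor (a/d)² = 0.9885² = 0.977132.
Q̄ = (S₀/π) × 0.977132 × [bracket] = (2305/π) × 0.977132 × 0.562738 = 403.4 W/m².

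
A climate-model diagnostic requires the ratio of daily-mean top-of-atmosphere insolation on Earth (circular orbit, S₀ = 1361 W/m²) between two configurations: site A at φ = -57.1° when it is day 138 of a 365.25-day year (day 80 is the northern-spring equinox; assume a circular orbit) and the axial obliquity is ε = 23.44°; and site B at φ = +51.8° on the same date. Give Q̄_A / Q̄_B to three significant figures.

— Configuration A (φ=-57.1°):
Solar longitude: λ_s = 360° × (138 − 80)/365.25 = 57.166°.
sin δ = sin 23.44° × sin 57.166° = 0.33424, so δ = +19.526°.
cos H₀ = −tan(-57.1°) tan(+19.526°) = 0.5482, H₀ = 0.9906 rad.
Bracket: H₀ sin φ sin δ + cos φ cos δ sin H₀ = 0.9906×-0.83962×0.33424 + 0.54317×0.94249×0.83636 = -0.277997 + 0.428160 = 0.150163.
Q̄ = (S₀/π) × [bracket] = (1361/π) × 0.150163 = 65.054 W/m².
— Configuration B (φ=+51.8°):
cos H₀ = −tan(+51.8°) tan(+19.526°) = -0.4507, H₀ = 2.0383 rad.
Bracket: H₀ sin φ sin δ + cos φ cos δ sin H₀ = 2.0383×0.78586×0.33424 + 0.61841×0.94249×0.89269 = 0.535392 + 0.520300 = 1.055692.
Q̄ = (S₀/π) × [bracket] = (1361/π) × 1.055692 = 457.35 W/m².
Ratio Q̄_A / Q̄_B = 65.054 / 457.35 = 0.1422.

Q̄_A / Q̄_B ≈ 0.142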